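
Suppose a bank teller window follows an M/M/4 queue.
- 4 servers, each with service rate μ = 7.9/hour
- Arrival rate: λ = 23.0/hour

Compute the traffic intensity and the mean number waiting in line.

Traffic intensity: ρ = λ/(cμ) = 23.0/(4×7.9) = 0.7278
Since ρ = 0.7278 < 1, system is stable.
Offered load a = λ/μ = cρ = 23.0/7.9 = 2.9114
P₀ = [ Σₙ₌₀^3 aⁿ/n! + a^4/(4!(1-ρ)) ]⁻¹
Σ = a^0/0! + a^1/1! + a^2/2! + a^3/3! = 1.0000 + 2.9114 + 4.2381 + 4.1129 = 12.2624
a^4/(4!(1-ρ)) = 71.8461/(24 × 0.272152) = 10.9997
P₀ = 1/(12.2624 + 10.9997) = 0.04299
Lq = P₀·a^4·ρ / (4!(1-ρ)²) = 0.042988 × 71.8461 × 0.72785 / (24 × 0.074067) = 1.2646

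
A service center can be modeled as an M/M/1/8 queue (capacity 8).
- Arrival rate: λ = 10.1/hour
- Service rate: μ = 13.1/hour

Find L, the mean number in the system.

ρ = λ/μ = 10.1/13.1 = 0.77099
P₀ = (1-ρ)/(1-ρ^(K+1)) = (1-0.77099)/(1-0.77099^9) = 0.2290/0.9037 = 0.2534
P_K = P₀×ρ^K = 0.25340 × 0.77099^8 = 0.25340 × 0.12485 = 0.03164
L = ρ[1 - (K+1)ρ^K + Kρ^(K+1)] / [(1-ρ)(1-ρ^(K+1))]
L = 0.77099 × (1 - 9×0.12485 + 8×0.096258) / ((1 - 0.77099) × (1 - 0.096258)) = 2.4080 customers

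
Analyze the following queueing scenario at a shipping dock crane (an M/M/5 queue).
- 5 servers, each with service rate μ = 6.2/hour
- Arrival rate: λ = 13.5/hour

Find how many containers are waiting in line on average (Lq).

Traffic intensity: ρ = λ/(cμ) = 13.5/(5×6.2) = 0.4355
Since ρ = 0.4355 < 1, system is stable.
Offered load a = λ/μ = cρ = 13.5/6.2 = 2.1774
P₀ = [ Σₙ₌₀^4 aⁿ/n! + a^5/(5!(1-ρ)) ]⁻¹
Σ = a^0/0! + a^1/1! + a^2/2! + a^3/3! + a^4/4! = 1.0000 + 2.1774 + 2.3706 + 1.7206 + 0.9366 = 8.2052
a^5/(5!(1-ρ)) = 48.9452/(120 × 0.5645) = 0.7225
P₀ = 1/(8.2052 + 0.7225) = 0.1120
Lq = P₀·a^5·ρ / (5!(1-ρ)²) = 0.11201 × 48.9452 × 0.43548 / (120 × 0.31868) = 0.06243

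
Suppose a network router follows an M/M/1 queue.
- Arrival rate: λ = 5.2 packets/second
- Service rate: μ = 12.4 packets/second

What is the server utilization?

Server utilization: ρ = λ/μ
ρ = 5.2/12.4 = 0.4194
The server is busy 41.94% of the time.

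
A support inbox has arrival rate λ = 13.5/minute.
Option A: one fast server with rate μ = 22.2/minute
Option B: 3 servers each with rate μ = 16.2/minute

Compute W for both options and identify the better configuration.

Option A: single server μ = 22.2 (M/M/1)
  ρ_A = 13.5/22.2 = 0.6081
  W_A = 1/(μ-λ) = 1/(22.2-13.5) = 1/8.70 = 0.1149

Option B: 3 servers μ = 16.2 (M/M/3)
  ρ_B = λ/(cμ) = 13.5/(3×16.2) = 0.2778
  Offered load a = λ/μ = cρ = 13.5/16.2 = 0.8333
  P₀ = [ Σₙ₌₀^2 aⁿ/n! + a^3/(3!(1-ρ)) ]⁻¹
  Σ = a^0/0! + a^1/1! + a^2/2! = 1.0000 + 0.83333 + 0.34722 = 2.1806
  a^3/(3!(1-ρ)) = 0.57870/(6 × 0.72222) = 0.1335
  P₀ = 1/(2.1806 + 0.1335) = 0.4321
  Lq = P₀·a^3·ρ / (3!(1-ρ)²) = 0.4321 × 0.5787 × 0.2778 / (6 × 0.5216) = 0.02220
  Wq_B = Lq/λ = 0.02220/13.5 = 0.001644
  W_B = Wq_B + 1/μ = 0.001644 + 0.06173 = 0.06337

Since W_B = 0.06337 < W_A = 0.1149, Option B (multiple servers) has the shorter time in system.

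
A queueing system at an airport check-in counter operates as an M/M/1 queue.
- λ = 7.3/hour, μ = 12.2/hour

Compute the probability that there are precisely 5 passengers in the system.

ρ = λ/μ = 7.3/12.2 = 0.5984
P(n) = (1-ρ)ρⁿ
P(5) = (1-0.5984) × 0.5984^5
P(5) = 0.4016 × 0.07673
P(5) = 0.03081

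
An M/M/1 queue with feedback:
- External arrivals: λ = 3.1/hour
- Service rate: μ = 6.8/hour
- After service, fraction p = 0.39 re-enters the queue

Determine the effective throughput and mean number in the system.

Effective arrival rate: λ_eff = λ/(1-p) = 3.1/(1-0.39) = 3.1/0.61 = 5.0820
ρ = λ_eff/μ = 5.0820/6.8 = 0.74735
L = ρ/(1-ρ) = 0.74735/(1-0.74735) = 2.9580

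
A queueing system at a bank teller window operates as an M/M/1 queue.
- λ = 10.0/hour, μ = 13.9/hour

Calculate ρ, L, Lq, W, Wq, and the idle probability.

Step 1: ρ = λ/μ = 10.0/13.9 = 0.7194
Step 2: L = λ/(μ-λ) = 10.0/3.90 = 2.5641
Step 3: Lq = λ²/(μ(μ-λ)) = 100.00/(13.9×3.90) = 1.8447
Step 4: W = 1/(μ-λ) = 1/3.90 = 0.25641
Step 5: Wq = λ/(μ(μ-λ)) = 10.0/(13.9×3.90) = 0.1845
Step 6: P(0) = 1-ρ = 0.2806
Verify: L = λW = 10.0×0.25641 = 2.5641 ✔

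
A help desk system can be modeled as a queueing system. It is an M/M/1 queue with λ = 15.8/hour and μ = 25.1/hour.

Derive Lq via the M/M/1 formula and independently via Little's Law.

Method 1 (direct): Lq = λ²/(μ(μ-λ)) = 249.64/(25.1 × 9.30) = 1.0694

Method 2 (Little's Law):
W = 1/(μ-λ) = 1/9.30 = 0.107527
Wq = W - 1/μ = 0.107527 - 0.0398406 = 0.067686
Lq = λWq = 15.8 × 0.067686 = 1.0694 ✔ (matches Method 1)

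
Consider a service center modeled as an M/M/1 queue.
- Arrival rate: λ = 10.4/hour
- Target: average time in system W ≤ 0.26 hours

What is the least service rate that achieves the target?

For M/M/1: W = 1/(μ-λ)
Need W ≤ 0.26, so 1/(μ-λ) ≤ 0.26
μ - λ ≥ 1/0.26 = 3.8462
μ ≥ 10.4 + 3.8462 = 14.2462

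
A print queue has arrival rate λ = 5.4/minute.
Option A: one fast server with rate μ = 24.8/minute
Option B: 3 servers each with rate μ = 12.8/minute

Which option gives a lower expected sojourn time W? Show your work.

Option A: single server μ = 24.8 (M/M/1)
  ρ_A = 5.4/24.8 = 0.2177
  W_A = 1/(μ-λ) = 1/(24.8-5.4) = 1/19.40 = 0.05155

Option B: 3 servers μ = 12.8 (M/M/3)
  ρ_B = λ/(cμ) = 5.4/(3×12.8) = 0.1406
  Offered load a = λ/μ = cρ = 5.4/12.8 = 0.4219
  P₀ = [ Σₙ₌₀^2 aⁿ/n! + a^3/(3!(1-ρ)) ]⁻¹
  Σ = a^0/0! + a^1/1! + a^2/2! = 1.0000 + 0.4219 + 0.08899 = 1.5109
  a^3/(3!(1-ρ)) = 0.07508/(6 × 0.8594) = 0.01456
  P₀ = 1/(1.51086 + 0.0145619) = 0.6556
  Lq = P₀·a^3·ρ / (3!(1-ρ)²) = 0.6556 × 0.07508 × 0.1406 / (6 × 0.7385) = 0.001562
  Wq_B = Lq/λ = 0.001562/5.4 = 0.0002893
  W_B = Wq_B + 1/μ = 0.0002893 + 0.07812 = 0.07841

Since W_A = 0.05155 < W_B = 0.07841, Option A (single fast server) has the shorter time in system.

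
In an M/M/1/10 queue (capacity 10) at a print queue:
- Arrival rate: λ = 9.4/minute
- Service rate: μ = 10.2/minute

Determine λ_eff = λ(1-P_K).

ρ = λ/μ = 9.4/10.2 = 0.92157
P₀ = (1-ρ)/(1-ρ^(K+1)) = (1-0.92157)/(1-0.92157^11) = 0.07843/0.5928 = 0.1323
P_K = P₀×ρ^K = 0.1323 × 0.92157^10 = 0.1323 × 0.4419 = 0.05846
λ_eff = λ(1-P_K) = 9.4 × (1 - 0.05846) = 9.4 × 0.94154 = 8.8505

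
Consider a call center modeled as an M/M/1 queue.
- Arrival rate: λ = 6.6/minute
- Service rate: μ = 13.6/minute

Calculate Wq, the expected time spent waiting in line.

First, compute utilization: ρ = λ/μ = 6.6/13.6 = 0.4853
For M/M/1: Wq = λ/(μ(μ-λ))
Wq = 6.6/(13.6 × (13.6-6.6))
Wq = 6.6/(13.6 × 7.00)
Wq = 0.06933 minutes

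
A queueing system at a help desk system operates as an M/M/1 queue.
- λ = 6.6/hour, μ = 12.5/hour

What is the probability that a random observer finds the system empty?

ρ = λ/μ = 6.6/12.5 = 0.5280
P(0) = 1 - ρ = 1 - 0.5280 = 0.4720
The server is idle 47.20% of the time.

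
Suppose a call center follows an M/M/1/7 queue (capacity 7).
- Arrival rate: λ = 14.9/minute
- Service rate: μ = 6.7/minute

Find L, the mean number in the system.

ρ = λ/μ = 14.9/6.7 = 2.2239
P₀ = (1-ρ)/(1-ρ^(K+1)) = (1-2.2239)/(1-2.2239^8) = -1.2239/-597.3042 = 0.002049
P_K = P₀×ρ^K = 0.002049 × 2.2239^7 = 0.002049 × 269.0338 = 0.5513
L = ρ[1 - (K+1)ρ^K + Kρ^(K+1)] / [(1-ρ)(1-ρ^(K+1))]
L = 2.2239 × (1 - 8×269.0338 + 7×598.3042) / ((1 - 2.2239) × (1 - 598.3042)) = 6.1963 calls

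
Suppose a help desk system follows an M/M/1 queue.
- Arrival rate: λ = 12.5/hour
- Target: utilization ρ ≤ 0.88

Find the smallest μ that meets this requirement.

ρ = λ/μ, so μ = λ/ρ
μ ≥ 12.5/0.88 = 14.2045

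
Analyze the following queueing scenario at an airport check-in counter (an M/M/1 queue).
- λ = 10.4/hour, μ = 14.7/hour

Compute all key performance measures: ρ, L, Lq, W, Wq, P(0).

Step 1: ρ = λ/μ = 10.4/14.7 = 0.7075
Step 2: L = λ/(μ-λ) = 10.4/4.30 = 2.4186
Step 3: Lq = λ²/(μ(μ-λ)) = 108.16/(14.7×4.30) = 1.7111
Step 4: W = 1/(μ-λ) = 1/4.30 = 0.23256
Step 5: Wq = λ/(μ(μ-λ)) = 10.4/(14.7×4.30) = 0.1645
Step 6: P(0) = 1-ρ = 0.2925
Verify: L = λW = 10.4×0.23256 = 2.4186 ✔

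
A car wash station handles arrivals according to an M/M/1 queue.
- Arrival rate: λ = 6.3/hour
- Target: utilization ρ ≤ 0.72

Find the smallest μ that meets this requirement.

ρ = λ/μ, so μ = λ/ρ
μ ≥ 6.3/0.72 = 8.7500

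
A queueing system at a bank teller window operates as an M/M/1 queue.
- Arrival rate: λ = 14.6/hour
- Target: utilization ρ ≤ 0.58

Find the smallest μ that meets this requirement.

ρ = λ/μ, so μ = λ/ρ
μ ≥ 14.6/0.58 = 25.1724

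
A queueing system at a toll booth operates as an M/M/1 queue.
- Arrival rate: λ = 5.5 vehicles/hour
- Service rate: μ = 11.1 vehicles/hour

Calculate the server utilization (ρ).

Server utilization: ρ = λ/μ
ρ = 5.5/11.1 = 0.4955
The server is busy 49.55% of the time.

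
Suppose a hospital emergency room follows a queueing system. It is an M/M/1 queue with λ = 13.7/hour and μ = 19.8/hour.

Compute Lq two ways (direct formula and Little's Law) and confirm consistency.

Method 1 (direct): Lq = λ²/(μ(μ-λ)) = 187.69/(19.8 × 6.10) = 1.5540

Method 2 (Little's Law):
W = 1/(μ-λ) = 1/6.10 = 0.163934
Wq = W - 1/μ = 0.163934 - 0.0505051 = 0.11343
Lq = λWq = 13.7 × 0.11343 = 1.5540 ✔ (matches Method 1)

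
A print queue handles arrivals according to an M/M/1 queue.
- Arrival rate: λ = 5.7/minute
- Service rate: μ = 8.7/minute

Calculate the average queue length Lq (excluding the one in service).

ρ = λ/μ = 5.7/8.7 = 0.6552
For M/M/1: Lq = λ²/(μ(μ-λ))
Lq = 32.49/(8.7 × 3.00)
Lq = 1.2448 jobs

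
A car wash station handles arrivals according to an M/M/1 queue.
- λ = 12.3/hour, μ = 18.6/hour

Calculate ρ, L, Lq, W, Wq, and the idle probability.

Step 1: ρ = λ/μ = 12.3/18.6 = 0.6613
Step 2: L = λ/(μ-λ) = 12.3/6.30 = 1.9524
Step 3: Lq = λ²/(μ(μ-λ)) = 151.29/(18.6×6.30) = 1.2911
Step 4: W = 1/(μ-λ) = 1/6.30 = 0.15873
Step 5: Wq = λ/(μ(μ-λ)) = 12.3/(18.6×6.30) = 0.1050
Step 6: P(0) = 1-ρ = 0.3387
Verify: L = λW = 12.3×0.15873 = 1.9524 ✔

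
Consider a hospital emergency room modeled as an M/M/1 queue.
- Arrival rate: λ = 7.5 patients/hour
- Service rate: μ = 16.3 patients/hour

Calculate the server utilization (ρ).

Server utilization: ρ = λ/μ
ρ = 7.5/16.3 = 0.4601
The server is busy 46.01% of the time.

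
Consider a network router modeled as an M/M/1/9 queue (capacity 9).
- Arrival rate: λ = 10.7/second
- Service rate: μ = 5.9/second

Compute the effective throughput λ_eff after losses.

ρ = λ/μ = 10.7/5.9 = 1.8136
P₀ = (1-ρ)/(1-ρ^(K+1)) = (1-1.8136)/(1-1.8136^10) = -0.8136/-383.9595 = 0.002119
P_K = P₀×ρ^K = 0.002119 × 1.8136^9 = 0.002119 × 212.2626 = 0.4498
λ_eff = λ(1-P_K) = 10.7 × (1 - 0.44977) = 10.7 × 0.55023 = 5.8875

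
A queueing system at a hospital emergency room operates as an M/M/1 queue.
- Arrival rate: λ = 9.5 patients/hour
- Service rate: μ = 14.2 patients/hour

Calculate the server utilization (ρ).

Server utilization: ρ = λ/μ
ρ = 9.5/14.2 = 0.6690
The server is busy 66.90% of the time.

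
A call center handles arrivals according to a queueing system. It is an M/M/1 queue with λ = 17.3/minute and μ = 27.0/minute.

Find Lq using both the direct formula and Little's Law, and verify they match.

Method 1 (direct): Lq = λ²/(μ(μ-λ)) = 299.29/(27.0 × 9.70) = 1.1428

Method 2 (Little's Law):
W = 1/(μ-λ) = 1/9.70 = 0.1031
Wq = W - 1/μ = 0.1031 - 0.03704 = 0.06606
Lq = λWq = 17.3 × 0.06606 = 1.1428 ✔ (matches Method 1)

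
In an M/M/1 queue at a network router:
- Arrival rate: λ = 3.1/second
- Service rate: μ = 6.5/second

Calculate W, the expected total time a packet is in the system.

First, compute utilization: ρ = λ/μ = 3.1/6.5 = 0.4769
For M/M/1: W = 1/(μ-λ)
W = 1/(6.5-3.1) = 1/3.40
W = 0.2941 seconds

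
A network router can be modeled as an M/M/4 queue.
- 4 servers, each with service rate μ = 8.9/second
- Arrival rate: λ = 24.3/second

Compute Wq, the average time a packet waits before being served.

Traffic intensity: ρ = λ/(cμ) = 24.3/(4×8.9) = 0.6826
Since ρ = 0.6826 < 1, system is stable.
Offered load a = λ/μ = cρ = 24.3/8.9 = 2.7303
P₀ = [ Σₙ₌₀^3 aⁿ/n! + a^4/(4!(1-ρ)) ]⁻¹
Σ = a^0/0! + a^1/1! + a^2/2! + a^3/3! = 1.0000 + 2.7303 + 3.7274 + 3.3923 = 10.8500
a^4/(4!(1-ρ)) = 55.5732/(24 × 0.317416) = 7.2950
P₀ = 1/(10.8500 + 7.2950) = 0.05511
Lq = P₀·a^4·ρ / (4!(1-ρ)²) = 0.055111 × 55.5732 × 0.68258 / (24 × 0.10075) = 0.8646
Wq = Lq/λ = 0.8646/24.3 = 0.03558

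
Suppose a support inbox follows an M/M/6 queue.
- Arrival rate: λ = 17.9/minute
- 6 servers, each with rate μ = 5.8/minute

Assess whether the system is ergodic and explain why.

Stability requires ρ = λ/(cμ) < 1
ρ = 17.9/(6 × 5.8) = 17.9/34.80 = 0.5144
Since 0.5144 < 1, the system is STABLE.
The servers are busy 51.44% of the time.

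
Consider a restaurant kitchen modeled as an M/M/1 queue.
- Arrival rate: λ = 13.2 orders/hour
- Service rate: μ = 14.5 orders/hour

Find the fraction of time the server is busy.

Server utilization: ρ = λ/μ
ρ = 13.2/14.5 = 0.9103
The server is busy 91.03% of the time.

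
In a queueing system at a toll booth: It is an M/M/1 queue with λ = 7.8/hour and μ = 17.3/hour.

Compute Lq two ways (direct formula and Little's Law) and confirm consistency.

Method 1 (direct): Lq = λ²/(μ(μ-λ)) = 60.84/(17.3 × 9.50) = 0.3702

Method 2 (Little's Law):
W = 1/(μ-λ) = 1/9.50 = 0.10526
Wq = W - 1/μ = 0.10526 - 0.057803 = 0.04746
Lq = λWq = 7.8 × 0.04746 = 0.3702 ✔ (matches Method 1)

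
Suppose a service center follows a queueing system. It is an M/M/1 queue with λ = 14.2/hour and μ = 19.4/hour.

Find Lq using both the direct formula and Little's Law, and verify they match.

Method 1 (direct): Lq = λ²/(μ(μ-λ)) = 201.64/(19.4 × 5.20) = 1.9988

Method 2 (Little's Law):
W = 1/(μ-λ) = 1/5.20 = 0.19231
Wq = W - 1/μ = 0.19231 - 0.051546 = 0.14076
Lq = λWq = 14.2 × 0.14076 = 1.9988 ✔ (matches Method 1)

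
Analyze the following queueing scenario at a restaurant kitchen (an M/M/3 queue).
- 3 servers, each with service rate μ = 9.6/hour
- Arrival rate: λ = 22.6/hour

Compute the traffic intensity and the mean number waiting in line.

Traffic intensity: ρ = λ/(cμ) = 22.6/(3×9.6) = 0.7847
Since ρ = 0.7847 < 1, system is stable.
Offered load a = λ/μ = cρ = 22.6/9.6 = 2.3542
P₀ = [ Σₙ₌₀^2 aⁿ/n! + a^3/(3!(1-ρ)) ]⁻¹
Σ = a^0/0! + a^1/1! + a^2/2! = 1.00000 + 2.35417 + 2.77105 = 6.1252
a^3/(3!(1-ρ)) = 13.0470/(6 × 0.215278) = 10.1009
P₀ = 1/(6.1252 + 10.1009) = 0.06163
Lq = P₀·a^3·ρ / (3!(1-ρ)²) = 0.061629 × 13.0470 × 0.78472 / (6 × 0.046345) = 2.2691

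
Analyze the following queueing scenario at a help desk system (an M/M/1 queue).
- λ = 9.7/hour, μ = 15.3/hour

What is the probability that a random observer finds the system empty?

ρ = λ/μ = 9.7/15.3 = 0.6340
P(0) = 1 - ρ = 1 - 0.6340 = 0.3660
The server is idle 36.60% of the time.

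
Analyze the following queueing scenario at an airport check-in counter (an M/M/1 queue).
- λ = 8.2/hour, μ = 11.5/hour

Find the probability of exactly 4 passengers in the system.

ρ = λ/μ = 8.2/11.5 = 0.71304
P(n) = (1-ρ)ρⁿ
P(4) = (1-0.71304) × 0.71304^4
P(4) = 0.28696 × 0.25850
P(4) = 0.07418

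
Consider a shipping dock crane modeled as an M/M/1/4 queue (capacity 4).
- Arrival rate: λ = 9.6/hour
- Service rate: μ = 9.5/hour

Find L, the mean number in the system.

ρ = λ/μ = 9.6/9.5 = 1.0105
P₀ = (1-ρ)/(1-ρ^(K+1)) = (1-1.0105)/(1-1.0105^5) = -0.010500/-0.053614 = 0.1958
P_K = P₀×ρ^K = 0.1958 × 1.0105^4 = 0.1958 × 1.0427 = 0.2042
L = ρ[1 - (K+1)ρ^K + Kρ^(K+1)] / [(1-ρ)(1-ρ^(K+1))]
L = 1.0105 × (1 - 5×1.04266614 + 4×1.05361414) / ((1 - 1.0105) × (1 - 1.05361414)) = 2.0209 containers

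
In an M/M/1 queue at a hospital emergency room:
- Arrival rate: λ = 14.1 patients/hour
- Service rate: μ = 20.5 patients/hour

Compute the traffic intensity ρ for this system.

Server utilization: ρ = λ/μ
ρ = 14.1/20.5 = 0.6878
The server is busy 68.78% of the time.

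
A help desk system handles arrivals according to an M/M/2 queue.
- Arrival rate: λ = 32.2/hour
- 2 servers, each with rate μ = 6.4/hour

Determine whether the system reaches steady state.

Stability requires ρ = λ/(cμ) < 1
ρ = 32.2/(2 × 6.4) = 32.2/12.80 = 2.5156
Since 2.5156 ≥ 1, the system is UNSTABLE.
Need c > λ/μ = 32.2/6.4 = 5.03.
Minimum servers needed: c = 6.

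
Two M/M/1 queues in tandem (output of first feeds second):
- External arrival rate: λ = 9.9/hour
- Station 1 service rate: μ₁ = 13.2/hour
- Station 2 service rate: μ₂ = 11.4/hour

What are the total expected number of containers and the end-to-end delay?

By Jackson's theorem, each station behaves as independent M/M/1.
Station 1: ρ₁ = 9.9/13.2 = 0.7500, L₁ = ρ₁/(1-ρ₁) = λ/(μ₁-λ) = 9.9/3.30 = 3.0000
Station 2: ρ₂ = 9.9/11.4 = 0.8684, L₂ = ρ₂/(1-ρ₂) = λ/(μ₂-λ) = 9.9/1.50 = 6.6000
Total: L = L₁ + L₂ = 3.0000 + 6.6000 = 9.6000
W = L/λ = 9.6000/9.9 = 0.9697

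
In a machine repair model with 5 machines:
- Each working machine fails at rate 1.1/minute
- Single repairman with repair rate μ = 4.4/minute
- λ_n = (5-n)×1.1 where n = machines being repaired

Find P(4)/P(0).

P(4)/P(0) = ∏_{i=0}^{4-1} λ_i/μ_{i+1}
= (5-0)×1.1/4.4 × (5-1)×1.1/4.4 × (5-2)×1.1/4.4 × (5-3)×1.1/4.4
= 0.4688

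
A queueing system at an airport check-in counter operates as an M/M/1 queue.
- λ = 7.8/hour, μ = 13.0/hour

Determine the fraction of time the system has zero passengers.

ρ = λ/μ = 7.8/13.0 = 0.6000
P(0) = 1 - ρ = 1 - 0.6000 = 0.4000
The server is idle 40.00% of the time.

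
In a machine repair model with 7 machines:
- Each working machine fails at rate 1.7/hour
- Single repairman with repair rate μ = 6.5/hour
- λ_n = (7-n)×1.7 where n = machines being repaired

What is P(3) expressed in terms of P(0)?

P(3)/P(0) = ∏_{i=0}^{3-1} λ_i/μ_{i+1}
= (7-0)×1.7/6.5 × (7-1)×1.7/6.5 × (7-2)×1.7/6.5
= 3.7569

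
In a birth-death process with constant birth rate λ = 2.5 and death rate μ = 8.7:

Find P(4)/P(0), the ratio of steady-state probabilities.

For constant rates: P(n)/P(0) = (λ/μ)^n
P(4)/P(0) = (2.5/8.7)^4 = 0.287356^4 = 0.006818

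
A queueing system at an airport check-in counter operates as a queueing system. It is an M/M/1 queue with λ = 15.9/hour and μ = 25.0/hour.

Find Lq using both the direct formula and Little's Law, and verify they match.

Method 1 (direct): Lq = λ²/(μ(μ-λ)) = 252.81/(25.0 × 9.10) = 1.1113

Method 2 (Little's Law):
W = 1/(μ-λ) = 1/9.10 = 0.10989
Wq = W - 1/μ = 0.10989 - 0.040000 = 0.06989
Lq = λWq = 15.9 × 0.06989 = 1.1113 ✔ (matches Method 1)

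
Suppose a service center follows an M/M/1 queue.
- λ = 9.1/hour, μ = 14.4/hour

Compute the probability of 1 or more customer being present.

ρ = λ/μ = 9.1/14.4 = 0.6319
P(N ≥ n) = ρⁿ
P(N ≥ 1) = 0.6319^1
P(N ≥ 1) = 0.6319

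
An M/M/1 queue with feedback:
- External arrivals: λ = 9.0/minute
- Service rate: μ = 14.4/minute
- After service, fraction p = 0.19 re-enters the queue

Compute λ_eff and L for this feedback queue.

Effective arrival rate: λ_eff = λ/(1-p) = 9.0/(1-0.19) = 9.0/0.81 = 11.11111
ρ = λ_eff/μ = 11.11111/14.4 = 0.771605
L = ρ/(1-ρ) = 0.771605/(1-0.771605) = 3.3784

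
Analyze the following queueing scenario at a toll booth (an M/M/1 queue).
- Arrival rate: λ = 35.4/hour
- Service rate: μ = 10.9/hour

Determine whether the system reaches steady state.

Stability requires ρ = λ/(cμ) < 1
ρ = 35.4/(1 × 10.9) = 35.4/10.90 = 3.2477
Since 3.2477 ≥ 1, the system is UNSTABLE.
Queue grows without bound. Need μ > λ = 35.4.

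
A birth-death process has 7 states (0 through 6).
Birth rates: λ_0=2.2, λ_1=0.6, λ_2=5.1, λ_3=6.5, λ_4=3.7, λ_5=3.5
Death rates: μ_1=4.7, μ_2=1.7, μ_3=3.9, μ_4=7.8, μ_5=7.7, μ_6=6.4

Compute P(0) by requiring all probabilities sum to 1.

Ratios P(n)/P(0) = (λ₀···λₙ₋₁)/(μ₁···μₙ):
P(1)/P(0) = (2.2)/(4.7) = 0.46809
P(2)/P(0) = (2.2×0.6)/(4.7×1.7) = 0.16521
P(3)/P(0) = (2.2×0.6×5.1)/(4.7×1.7×3.9) = 0.21604
P(4)/P(0) = (2.2×0.6×5.1×6.5)/(4.7×1.7×3.9×7.8) = 0.18003
P(5)/P(0) = (2.2×0.6×5.1×6.5×3.7)/(4.7×1.7×3.9×7.8×7.7) = 0.086509
P(6)/P(0) = (2.2×0.6×5.1×6.5×3.7×3.5)/(4.7×1.7×3.9×7.8×7.7×6.4) = 0.047310

Normalization: ∑ P(n) = 1
P(0) × (1.0000 + 0.46809 + 0.16521 + 0.21604 + 0.18003 + 0.086509 + 0.047310) = 1
P(0) × 2.1632 = 1
P(0) = 1/2.1632 = 0.4623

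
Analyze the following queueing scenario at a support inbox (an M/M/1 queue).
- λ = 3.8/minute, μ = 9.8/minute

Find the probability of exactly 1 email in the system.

ρ = λ/μ = 3.8/9.8 = 0.3878
P(n) = (1-ρ)ρⁿ
P(1) = (1-0.3878) × 0.3878^1
P(1) = 0.6122 × 0.3878
P(1) = 0.2374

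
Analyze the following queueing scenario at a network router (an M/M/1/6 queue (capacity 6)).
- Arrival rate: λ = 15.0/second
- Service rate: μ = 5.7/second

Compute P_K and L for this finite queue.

ρ = λ/μ = 15.0/5.7 = 2.6316
P₀ = (1-ρ)/(1-ρ^(K+1)) = (1-2.6316)/(1-2.6316^7) = -1.6316/-873.0558 = 0.001869
P_K = P₀×ρ^K = 0.0018688 × 2.6316^6 = 0.0018688 × 332.1385 = 0.6207
Blocking probability P_6 = 0.6207 (62.07%)
L = ρ[1 - (K+1)ρ^K + Kρ^(K+1)] / [(1-ρ)(1-ρ^(K+1))]
L = 2.6316 × (1 - 7×332.1385 + 6×874.0558) / ((1 - 2.6316) × (1 - 874.0558)) = 5.3951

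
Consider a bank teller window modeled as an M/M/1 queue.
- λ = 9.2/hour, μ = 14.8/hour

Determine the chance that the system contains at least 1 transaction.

ρ = λ/μ = 9.2/14.8 = 0.6216
P(N ≥ n) = ρⁿ
P(N ≥ 1) = 0.6216^1
P(N ≥ 1) = 0.6216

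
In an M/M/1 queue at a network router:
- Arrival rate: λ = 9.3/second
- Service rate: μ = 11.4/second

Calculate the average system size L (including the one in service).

ρ = λ/μ = 9.3/11.4 = 0.8158
For M/M/1: L = λ/(μ-λ)
L = 9.3/(11.4-9.3) = 9.3/2.10
L = 4.4286 packets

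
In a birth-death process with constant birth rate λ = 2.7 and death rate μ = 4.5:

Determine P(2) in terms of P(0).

For constant rates: P(n)/P(0) = (λ/μ)^n
P(2)/P(0) = (2.7/4.5)^2 = 0.6000^2 = 0.3600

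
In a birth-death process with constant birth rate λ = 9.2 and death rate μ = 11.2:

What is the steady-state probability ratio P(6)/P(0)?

For constant rates: P(n)/P(0) = (λ/μ)^n
P(6)/P(0) = (9.2/11.2)^6 = 0.82143^6 = 0.3072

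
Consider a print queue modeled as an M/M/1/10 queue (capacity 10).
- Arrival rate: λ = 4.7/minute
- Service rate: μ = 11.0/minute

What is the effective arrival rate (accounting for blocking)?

ρ = λ/μ = 4.7/11.0 = 0.427273
P₀ = (1-ρ)/(1-ρ^(K+1)) = (1-0.427273)/(1-0.427273^11) = 0.5727/0.9999 = 0.5728
P_K = P₀×ρ^K = 0.5728 × 0.427273^10 = 0.5728 × 0.0002028 = 0.0001162
λ_eff = λ(1-P_K) = 4.7 × (1 - 0.0001162) = 4.7 × 0.9999 = 4.6995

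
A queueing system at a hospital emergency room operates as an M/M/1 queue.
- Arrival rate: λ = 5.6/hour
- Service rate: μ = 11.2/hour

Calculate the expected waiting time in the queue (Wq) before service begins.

First, compute utilization: ρ = λ/μ = 5.6/11.2 = 0.5000
For M/M/1: Wq = λ/(μ(μ-λ))
Wq = 5.6/(11.2 × (11.2-5.6))
Wq = 5.6/(11.2 × 5.60)
Wq = 0.08929 hours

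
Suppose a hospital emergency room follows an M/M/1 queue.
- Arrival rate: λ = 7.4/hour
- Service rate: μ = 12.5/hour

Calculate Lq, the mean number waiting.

ρ = λ/μ = 7.4/12.5 = 0.5920
For M/M/1: Lq = λ²/(μ(μ-λ))
Lq = 54.76/(12.5 × 5.10)
Lq = 0.8590 patients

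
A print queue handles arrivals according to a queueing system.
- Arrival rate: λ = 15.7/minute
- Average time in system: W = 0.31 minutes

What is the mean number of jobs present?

Little's Law: L = λW
L = 15.7 × 0.31 = 4.8670 jobs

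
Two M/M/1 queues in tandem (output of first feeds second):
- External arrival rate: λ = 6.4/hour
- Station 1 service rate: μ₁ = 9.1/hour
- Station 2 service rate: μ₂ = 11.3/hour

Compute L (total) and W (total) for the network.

By Jackson's theorem, each station behaves as independent M/M/1.
Station 1: ρ₁ = 6.4/9.1 = 0.7033, L₁ = ρ₁/(1-ρ₁) = λ/(μ₁-λ) = 6.4/2.70 = 2.3704
Station 2: ρ₂ = 6.4/11.3 = 0.5664, L₂ = ρ₂/(1-ρ₂) = λ/(μ₂-λ) = 6.4/4.90 = 1.3061
Total: L = L₁ + L₂ = 2.3704 + 1.3061 = 3.6765
W = L/λ = 3.6765/6.4 = 0.5745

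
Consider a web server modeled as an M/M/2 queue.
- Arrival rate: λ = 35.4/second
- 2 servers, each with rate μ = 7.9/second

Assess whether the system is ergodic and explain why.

Stability requires ρ = λ/(cμ) < 1
ρ = 35.4/(2 × 7.9) = 35.4/15.80 = 2.2405
Since 2.2405 ≥ 1, the system is UNSTABLE.
Need c > λ/μ = 35.4/7.9 = 4.48.
Minimum servers needed: c = 5.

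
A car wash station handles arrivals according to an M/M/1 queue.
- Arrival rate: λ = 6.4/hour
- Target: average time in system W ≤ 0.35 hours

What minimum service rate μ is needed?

For M/M/1: W = 1/(μ-λ)
Need W ≤ 0.35, so 1/(μ-λ) ≤ 0.35
μ - λ ≥ 1/0.35 = 2.8571
μ ≥ 6.4 + 2.8571 = 9.2571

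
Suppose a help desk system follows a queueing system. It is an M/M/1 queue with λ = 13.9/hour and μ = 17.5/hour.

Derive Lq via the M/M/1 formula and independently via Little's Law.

Method 1 (direct): Lq = λ²/(μ(μ-λ)) = 193.21/(17.5 × 3.60) = 3.0668

Method 2 (Little's Law):
W = 1/(μ-λ) = 1/3.60 = 0.2777778
Wq = W - 1/μ = 0.2777778 - 0.05714286 = 0.22063
Lq = λWq = 13.9 × 0.22063 = 3.0668 ✔ (matches Method 1)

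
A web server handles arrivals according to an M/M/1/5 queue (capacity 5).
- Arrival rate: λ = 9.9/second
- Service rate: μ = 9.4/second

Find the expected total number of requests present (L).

ρ = λ/μ = 9.9/9.4 = 1.0532
P₀ = (1-ρ)/(1-ρ^(K+1)) = (1-1.0532)/(1-1.0532^6) = -0.05320/-0.3648 = 0.1458
P_K = P₀×ρ^K = 0.14584 × 1.0532^5 = 0.14584 × 1.2958 = 0.1890
L = ρ[1 - (K+1)ρ^K + Kρ^(K+1)] / [(1-ρ)(1-ρ^(K+1))]
L = 1.0532 × (1 - 6×1.295849 + 5×1.364788) / ((1 - 1.0532) × (1 - 1.364788)) = 2.6509 requests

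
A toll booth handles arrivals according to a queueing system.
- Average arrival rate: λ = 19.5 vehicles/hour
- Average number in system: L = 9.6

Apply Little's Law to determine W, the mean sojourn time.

Little's Law: L = λW, so W = L/λ
W = 9.6/19.5 = 0.4923 hours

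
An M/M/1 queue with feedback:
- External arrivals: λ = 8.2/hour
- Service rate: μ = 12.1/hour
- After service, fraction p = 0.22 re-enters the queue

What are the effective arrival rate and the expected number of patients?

Effective arrival rate: λ_eff = λ/(1-p) = 8.2/(1-0.22) = 8.2/0.78 = 10.51282
ρ = λ_eff/μ = 10.51282/12.1 = 0.868828
L = ρ/(1-ρ) = 0.868828/(1-0.868828) = 6.6236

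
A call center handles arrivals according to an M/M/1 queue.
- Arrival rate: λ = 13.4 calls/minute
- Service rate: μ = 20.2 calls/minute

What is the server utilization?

Server utilization: ρ = λ/μ
ρ = 13.4/20.2 = 0.6634
The server is busy 66.34% of the time.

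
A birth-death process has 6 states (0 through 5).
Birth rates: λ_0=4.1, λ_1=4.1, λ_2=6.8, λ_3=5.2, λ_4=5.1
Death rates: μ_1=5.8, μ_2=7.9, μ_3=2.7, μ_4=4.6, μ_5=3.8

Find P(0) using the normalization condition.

Ratios P(n)/P(0) = (λ₀···λₙ₋₁)/(μ₁···μₙ):
P(1)/P(0) = (4.1)/(5.8) = 0.70690
P(2)/P(0) = (4.1×4.1)/(5.8×7.9) = 0.36687
P(3)/P(0) = (4.1×4.1×6.8)/(5.8×7.9×2.7) = 0.92397
P(4)/P(0) = (4.1×4.1×6.8×5.2)/(5.8×7.9×2.7×4.6) = 1.0445
P(5)/P(0) = (4.1×4.1×6.8×5.2×5.1)/(5.8×7.9×2.7×4.6×3.8) = 1.4018

Normalization: ∑ P(n) = 1
P(0) × (1.0000 + 0.70690 + 0.36687 + 0.92397 + 1.0445 + 1.4018) = 1
P(0) × 5.4440 = 1
P(0) = 1/5.4440 = 0.1837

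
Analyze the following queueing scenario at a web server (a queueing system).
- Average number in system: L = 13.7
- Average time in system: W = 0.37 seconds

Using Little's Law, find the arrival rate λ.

Little's Law: L = λW, so λ = L/W
λ = 13.7/0.37 = 37.0270 requests/second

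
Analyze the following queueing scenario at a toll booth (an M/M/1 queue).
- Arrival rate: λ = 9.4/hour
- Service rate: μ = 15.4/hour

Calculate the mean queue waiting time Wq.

First, compute utilization: ρ = λ/μ = 9.4/15.4 = 0.6104
For M/M/1: Wq = λ/(μ(μ-λ))
Wq = 9.4/(15.4 × (15.4-9.4))
Wq = 9.4/(15.4 × 6.00)
Wq = 0.1017 hours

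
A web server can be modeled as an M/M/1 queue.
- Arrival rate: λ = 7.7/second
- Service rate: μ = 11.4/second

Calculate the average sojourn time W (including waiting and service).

First, compute utilization: ρ = λ/μ = 7.7/11.4 = 0.6754
For M/M/1: W = 1/(μ-λ)
W = 1/(11.4-7.7) = 1/3.70
W = 0.2703 seconds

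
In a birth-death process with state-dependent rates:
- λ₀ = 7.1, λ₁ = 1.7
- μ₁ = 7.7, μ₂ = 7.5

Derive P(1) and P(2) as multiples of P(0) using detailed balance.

Balance equations:
State 0: λ₀P₀ = μ₁P₁ → P₁ = (λ₀/μ₁)P₀ = (7.1/7.7)P₀ = 0.9221P₀
State 1: P₂ = (λ₀λ₁)/(μ₁μ₂)P₀ = (7.1×1.7)/(7.7×7.5)P₀ = 0.2090P₀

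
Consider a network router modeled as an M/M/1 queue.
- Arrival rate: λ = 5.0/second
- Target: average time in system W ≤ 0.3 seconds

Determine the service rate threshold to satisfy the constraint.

For M/M/1: W = 1/(μ-λ)
Need W ≤ 0.3, so 1/(μ-λ) ≤ 0.3
μ - λ ≥ 1/0.3 = 3.3333
μ ≥ 5.0 + 3.3333 = 8.3333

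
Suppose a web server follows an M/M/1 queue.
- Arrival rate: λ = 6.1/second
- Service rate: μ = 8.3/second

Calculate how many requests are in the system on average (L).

ρ = λ/μ = 6.1/8.3 = 0.7349
For M/M/1: L = λ/(μ-λ)
L = 6.1/(8.3-6.1) = 6.1/2.20
L = 2.7727 requests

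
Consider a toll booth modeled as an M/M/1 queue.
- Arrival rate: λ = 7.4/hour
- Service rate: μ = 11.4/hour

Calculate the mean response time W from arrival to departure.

First, compute utilization: ρ = λ/μ = 7.4/11.4 = 0.6491
For M/M/1: W = 1/(μ-λ)
W = 1/(11.4-7.4) = 1/4.00
W = 0.2500 hours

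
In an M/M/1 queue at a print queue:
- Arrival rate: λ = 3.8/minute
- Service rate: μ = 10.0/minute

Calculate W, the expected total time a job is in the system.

First, compute utilization: ρ = λ/μ = 3.8/10.0 = 0.3800
For M/M/1: W = 1/(μ-λ)
W = 1/(10.0-3.8) = 1/6.20
W = 0.1613 minutes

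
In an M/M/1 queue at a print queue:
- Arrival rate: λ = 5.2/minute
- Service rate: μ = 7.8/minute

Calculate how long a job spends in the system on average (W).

First, compute utilization: ρ = λ/μ = 5.2/7.8 = 0.6667
For M/M/1: W = 1/(μ-λ)
W = 1/(7.8-5.2) = 1/2.60
W = 0.3846 minutes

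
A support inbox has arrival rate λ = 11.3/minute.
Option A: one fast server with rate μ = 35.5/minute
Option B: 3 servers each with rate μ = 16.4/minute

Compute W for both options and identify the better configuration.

Option A: single server μ = 35.5 (M/M/1)
  ρ_A = 11.3/35.5 = 0.3183
  W_A = 1/(μ-λ) = 1/(35.5-11.3) = 1/24.20 = 0.04132

Option B: 3 servers μ = 16.4 (M/M/3)
  ρ_B = λ/(cμ) = 11.3/(3×16.4) = 0.2297
  Offered load a = λ/μ = cρ = 11.3/16.4 = 0.6890
  P₀ = [ Σₙ₌₀^2 aⁿ/n! + a^3/(3!(1-ρ)) ]⁻¹
  Σ = a^0/0! + a^1/1! + a^2/2! = 1.0000 + 0.6890 + 0.2374 = 1.9264
  a^3/(3!(1-ρ)) = 0.3271/(6 × 0.7703) = 0.07077
  P₀ = 1/(1.9264 + 0.07077) = 0.5007
  Lq = P₀·a^3·ρ / (3!(1-ρ)²) = 0.5007 × 0.3271 × 0.2297 / (6 × 0.5934) = 0.01057
  Wq_B = Lq/λ = 0.010566/11.3 = 0.0009350
  W_B = Wq_B + 1/μ = 0.0009350 + 0.06098 = 0.06191

Since W_A = 0.04132 < W_B = 0.06191, Option A (single fast server) has the shorter time in system.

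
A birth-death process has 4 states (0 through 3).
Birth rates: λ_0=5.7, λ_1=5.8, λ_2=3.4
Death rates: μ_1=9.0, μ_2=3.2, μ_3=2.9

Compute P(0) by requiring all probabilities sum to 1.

Ratios P(n)/P(0) = (λ₀···λₙ₋₁)/(μ₁···μₙ):
P(1)/P(0) = (5.7)/(9.0) = 0.633333
P(2)/P(0) = (5.7×5.8)/(9.0×3.2) = 1.14792
P(3)/P(0) = (5.7×5.8×3.4)/(9.0×3.2×2.9) = 1.34583

Normalization: ∑ P(n) = 1
P(0) × (1.00000 + 0.633333 + 1.14792 + 1.34583) = 1
P(0) × 4.1271 = 1
P(0) = 1/4.1271 = 0.2423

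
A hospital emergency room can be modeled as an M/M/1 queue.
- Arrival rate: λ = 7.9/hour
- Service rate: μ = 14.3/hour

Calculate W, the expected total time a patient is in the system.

First, compute utilization: ρ = λ/μ = 7.9/14.3 = 0.5524
For M/M/1: W = 1/(μ-λ)
W = 1/(14.3-7.9) = 1/6.40
W = 0.1562 hours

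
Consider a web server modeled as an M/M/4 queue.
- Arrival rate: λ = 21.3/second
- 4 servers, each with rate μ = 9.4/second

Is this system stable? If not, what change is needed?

Stability requires ρ = λ/(cμ) < 1
ρ = 21.3/(4 × 9.4) = 21.3/37.60 = 0.5665
Since 0.5665 < 1, the system is STABLE.
The servers are busy 56.65% of the time.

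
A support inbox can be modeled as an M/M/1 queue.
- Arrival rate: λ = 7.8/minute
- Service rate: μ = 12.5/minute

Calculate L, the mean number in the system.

ρ = λ/μ = 7.8/12.5 = 0.6240
For M/M/1: L = λ/(μ-λ)
L = 7.8/(12.5-7.8) = 7.8/4.70
L = 1.6596 emails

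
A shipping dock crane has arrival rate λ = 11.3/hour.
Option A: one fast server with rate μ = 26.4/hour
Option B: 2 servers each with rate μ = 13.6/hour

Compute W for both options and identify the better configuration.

Option A: single server μ = 26.4 (M/M/1)
  ρ_A = 11.3/26.4 = 0.4280
  W_A = 1/(μ-λ) = 1/(26.4-11.3) = 1/15.10 = 0.06623

Option B: 2 servers μ = 13.6 (M/M/2)
  ρ_B = λ/(cμ) = 11.3/(2×13.6) = 0.4154
  Offered load a = λ/μ = cρ = 11.3/13.6 = 0.8309
  P₀ = [ Σₙ₌₀^1 aⁿ/n! + a^2/(2!(1-ρ)) ]⁻¹
  Σ = a^0/0! + a^1/1! = 1.0000 + 0.8309 = 1.8309
  a^2/(2!(1-ρ)) = 0.6904/(2 × 0.5846) = 0.5905
  P₀ = 1/(1.8309 + 0.5905) = 0.4130
  Lq = P₀·a^2·ρ / (2!(1-ρ)²) = 0.4130 × 0.6904 × 0.4154 / (2 × 0.3417) = 0.1733
  Wq_B = Lq/λ = 0.1733/11.3 = 0.01534
  W_B = Wq_B + 1/μ = 0.01534 + 0.07353 = 0.08887

Since W_A = 0.06623 < W_B = 0.08887, Option A (single fast server) has the shorter time in system.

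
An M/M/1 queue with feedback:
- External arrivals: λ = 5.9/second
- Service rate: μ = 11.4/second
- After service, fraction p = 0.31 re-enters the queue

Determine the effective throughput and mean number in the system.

Effective arrival rate: λ_eff = λ/(1-p) = 5.9/(1-0.31) = 5.9/0.69 = 8.5507
ρ = λ_eff/μ = 8.5507/11.4 = 0.75006
L = ρ/(1-ρ) = 0.75006/(1-0.75006) = 3.0010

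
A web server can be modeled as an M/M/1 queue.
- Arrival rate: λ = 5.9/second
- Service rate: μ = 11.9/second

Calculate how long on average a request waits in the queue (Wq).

First, compute utilization: ρ = λ/μ = 5.9/11.9 = 0.4958
For M/M/1: Wq = λ/(μ(μ-λ))
Wq = 5.9/(11.9 × (11.9-5.9))
Wq = 5.9/(11.9 × 6.00)
Wq = 0.08263 seconds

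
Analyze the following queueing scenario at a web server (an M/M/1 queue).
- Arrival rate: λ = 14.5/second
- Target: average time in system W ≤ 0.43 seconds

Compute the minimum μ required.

For M/M/1: W = 1/(μ-λ)
Need W ≤ 0.43, so 1/(μ-λ) ≤ 0.43
μ - λ ≥ 1/0.43 = 2.3256
μ ≥ 14.5 + 2.3256 = 16.8256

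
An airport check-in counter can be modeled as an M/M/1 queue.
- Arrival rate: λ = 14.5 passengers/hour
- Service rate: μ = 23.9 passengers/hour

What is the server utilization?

Server utilization: ρ = λ/μ
ρ = 14.5/23.9 = 0.6067
The server is busy 60.67% of the time.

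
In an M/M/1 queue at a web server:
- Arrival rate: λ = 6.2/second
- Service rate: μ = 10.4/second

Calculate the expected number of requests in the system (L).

ρ = λ/μ = 6.2/10.4 = 0.5962
For M/M/1: L = λ/(μ-λ)
L = 6.2/(10.4-6.2) = 6.2/4.20
L = 1.4762 requests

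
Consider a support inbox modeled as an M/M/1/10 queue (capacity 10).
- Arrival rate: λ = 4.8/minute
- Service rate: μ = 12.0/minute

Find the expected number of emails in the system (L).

ρ = λ/μ = 4.8/12.0 = 0.4000
P₀ = (1-ρ)/(1-ρ^(K+1)) = (1-0.4000)/(1-0.4000^11) = 0.6000/1.0000 = 0.6000
P_K = P₀×ρ^K = 0.60003 × 0.4000^10 = 0.60003 × 0.00010486 = 0.00006292
L = ρ[1 - (K+1)ρ^K + Kρ^(K+1)] / [(1-ρ)(1-ρ^(K+1))]
L = 0.4000 × (1 - 11×0.0001049 + 10×0.00004194) / ((1 - 0.4000) × (1 - 0.00004194)) = 0.6662 emails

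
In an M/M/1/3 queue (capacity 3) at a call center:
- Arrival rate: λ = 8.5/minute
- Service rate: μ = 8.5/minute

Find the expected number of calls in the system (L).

ρ = λ/μ = 8.5/8.5 = 1 exactly.
With ρ = 1 the usual (1-ρ)/(1-ρ^(K+1)) form is 0/0; instead every state 0..K is equally likely.
P₀ = 1/(K+1) = 1/4 = 0.2500
P_K = P₀×ρ^K = P₀ = 0.2500
L = K/2 = 3/2 = 1.5000 calls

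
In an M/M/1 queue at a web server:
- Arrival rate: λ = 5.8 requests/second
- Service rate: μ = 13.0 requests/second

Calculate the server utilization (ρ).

Server utilization: ρ = λ/μ
ρ = 5.8/13.0 = 0.4462
The server is busy 44.62% of the time.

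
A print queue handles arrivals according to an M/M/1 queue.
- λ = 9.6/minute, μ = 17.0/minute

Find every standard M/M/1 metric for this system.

Step 1: ρ = λ/μ = 9.6/17.0 = 0.5647
Step 2: L = λ/(μ-λ) = 9.6/7.40 = 1.2973
Step 3: Lq = λ²/(μ(μ-λ)) = 92.16/(17.0×7.40) = 0.7326
Step 4: W = 1/(μ-λ) = 1/7.40 = 0.13514
Step 5: Wq = λ/(μ(μ-λ)) = 9.6/(17.0×7.40) = 0.07631
Step 6: P(0) = 1-ρ = 0.4353
Verify: L = λW = 9.6×0.13514 = 1.2973 ✔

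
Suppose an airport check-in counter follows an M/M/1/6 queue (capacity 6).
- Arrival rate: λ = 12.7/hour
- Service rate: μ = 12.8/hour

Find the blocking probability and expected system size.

ρ = λ/μ = 12.7/12.8 = 0.99219
P₀ = (1-ρ)/(1-ρ^(K+1)) = (1-0.99219)/(1-0.99219^7) = 0.007810/0.05341 = 0.1462
P_K = P₀×ρ^K = 0.1462 × 0.99219^6 = 0.1462 × 0.9540 = 0.1395
Blocking probability P_6 = 0.1395 (13.95%)
L = ρ[1 - (K+1)ρ^K + Kρ^(K+1)] / [(1-ρ)(1-ρ^(K+1))]
L = 0.99219 × (1 - 7×0.95404547 + 6×0.94659437) / ((1 - 0.99219) × (1 - 0.94659437)) = 2.9686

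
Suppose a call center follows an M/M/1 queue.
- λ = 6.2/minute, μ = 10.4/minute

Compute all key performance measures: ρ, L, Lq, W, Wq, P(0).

Step 1: ρ = λ/μ = 6.2/10.4 = 0.5962
Step 2: L = λ/(μ-λ) = 6.2/4.20 = 1.4762
Step 3: Lq = λ²/(μ(μ-λ)) = 38.44/(10.4×4.20) = 0.8800
Step 4: W = 1/(μ-λ) = 1/4.20 = 0.2381
Step 5: Wq = λ/(μ(μ-λ)) = 6.2/(10.4×4.20) = 0.1419
Step 6: P(0) = 1-ρ = 0.4038
Verify: L = λW = 6.2×0.2381 = 1.4762 ✔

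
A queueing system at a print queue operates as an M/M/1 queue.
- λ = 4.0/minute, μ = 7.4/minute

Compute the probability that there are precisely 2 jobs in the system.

ρ = λ/μ = 4.0/7.4 = 0.5405
P(n) = (1-ρ)ρⁿ
P(2) = (1-0.5405) × 0.5405^2
P(2) = 0.4595 × 0.2921
P(2) = 0.1342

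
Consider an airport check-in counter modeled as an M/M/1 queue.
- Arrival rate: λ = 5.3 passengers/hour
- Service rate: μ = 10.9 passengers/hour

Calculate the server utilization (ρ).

Server utilization: ρ = λ/μ
ρ = 5.3/10.9 = 0.4862
The server is busy 48.62% of the time.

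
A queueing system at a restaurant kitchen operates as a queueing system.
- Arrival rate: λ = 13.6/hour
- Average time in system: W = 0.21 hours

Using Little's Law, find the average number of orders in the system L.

Little's Law: L = λW
L = 13.6 × 0.21 = 2.8560 orders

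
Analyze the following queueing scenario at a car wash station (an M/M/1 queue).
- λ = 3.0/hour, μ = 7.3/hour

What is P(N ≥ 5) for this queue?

ρ = λ/μ = 3.0/7.3 = 0.41096
P(N ≥ n) = ρⁿ
P(N ≥ 5) = 0.41096^5
P(N ≥ 5) = 0.01172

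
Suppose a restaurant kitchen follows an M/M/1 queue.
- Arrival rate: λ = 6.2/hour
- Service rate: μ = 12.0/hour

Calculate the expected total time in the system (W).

First, compute utilization: ρ = λ/μ = 6.2/12.0 = 0.5167
For M/M/1: W = 1/(μ-λ)
W = 1/(12.0-6.2) = 1/5.80
W = 0.1724 hours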